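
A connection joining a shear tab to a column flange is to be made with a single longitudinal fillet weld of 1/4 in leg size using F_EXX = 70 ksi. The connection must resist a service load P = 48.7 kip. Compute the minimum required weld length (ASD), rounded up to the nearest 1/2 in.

L = 13.5 in

Throat t_e = 0.707 × 0.25 = 0.1767 in.
r_n/Ω = (0.6 × 70 × 0.1767) / 2.0 = 3.712 kip/in.
L_req = P / (r_n/Ω) = 48.7 / 3.712 = 13.12 in total.
Round up → use L = 13.5 in.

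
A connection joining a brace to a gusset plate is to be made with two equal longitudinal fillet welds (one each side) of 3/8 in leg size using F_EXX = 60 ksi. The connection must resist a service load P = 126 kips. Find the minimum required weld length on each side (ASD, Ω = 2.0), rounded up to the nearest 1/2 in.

Throat t_e = 0.707 × 0.375 = 0.2651 in.
r_n/Ω = (0.6 × 60 × 0.2651) / 2.0 = 4.772 kip/in.
L_req = P / (r_n/Ω) = 126 / 4.772 = 26.4 in total.
Per side: 26.4 / 2 = 13.2 in.
Round up → use L = 13.5 in on each side.

L = 13.5 in on each side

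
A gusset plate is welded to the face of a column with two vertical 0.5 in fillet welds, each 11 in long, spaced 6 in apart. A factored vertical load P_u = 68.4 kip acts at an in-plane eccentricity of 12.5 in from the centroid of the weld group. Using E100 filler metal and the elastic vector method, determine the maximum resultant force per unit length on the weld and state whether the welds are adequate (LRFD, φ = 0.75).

f_max ≈ 14.5 kip/in; adequate

E100XX → F_EXX = 100 ksi.
Total weld length L_w = 22 in. Treat welds as unit-width lines.
Polar moment about centroid: J = 2[d³/12 + d(b/2)²] = 2[11³/12 + 11×3²] = 419.8 in³.
Direct shear f_v = P/L_w = 68.4 / 22 = 3.109 kip/in (vertical).
Torsion M = P·e = 68.4 × 12.5 = 855 kip·in.
Critical point at (x, y) = (3, 5.5) from centroid. f_tx = M·y/J = 11.2 kip/in; f_ty = M·x/J = 6.11 kip/in.
Resultant f_max = √[f_tx² + (f_v + f_ty)²] = √[11.2² + (3.109 + 6.11)²] = 14.51 kip/in.
Capacity per unit length: φr_n = 0.75 × 0.6 × 100 × (0.707 × 0.5) = 15.91 kip/in.
14.51 ≤ 15.91 → adequate.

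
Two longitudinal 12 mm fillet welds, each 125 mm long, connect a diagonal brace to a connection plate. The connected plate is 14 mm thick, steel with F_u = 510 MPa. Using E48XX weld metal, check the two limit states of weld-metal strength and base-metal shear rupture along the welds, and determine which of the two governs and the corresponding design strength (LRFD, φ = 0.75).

E48XX → F_EXX = 480 MPa.
t_e = 0.707 × 12 = 8.484 mm; L = 250 mm.
Weld metal: φR_n = 0.75 × 0.6 × 480 × 8.484 × 250 × 10⁻³ = 458.1 kN.
Base metal (shear rupture): φR_n = 0.75 × 0.6 × 510 × 14 × 250 × 10⁻³ = 803.2 kN.
Governing: weld metal.

φR_n ≈ 458 kN (weld metal governs)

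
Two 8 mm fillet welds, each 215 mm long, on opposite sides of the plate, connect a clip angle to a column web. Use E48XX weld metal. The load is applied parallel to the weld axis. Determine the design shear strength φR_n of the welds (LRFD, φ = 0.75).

E48XX → F_EXX = 480 MPa.
Effective throat t_e = 0.707 × 8 = 5.656 mm.
Total length L = 430 mm; A_we = 5.656 × 430 = 2432 mm².
F_nw = 0.6 F_EXX = 0.6 × 480 = 288 MPa.
φR_n = 0.75 × 288 × 2432 × 10⁻³ = 525.3 kN.

φR_n ≈ 525 kN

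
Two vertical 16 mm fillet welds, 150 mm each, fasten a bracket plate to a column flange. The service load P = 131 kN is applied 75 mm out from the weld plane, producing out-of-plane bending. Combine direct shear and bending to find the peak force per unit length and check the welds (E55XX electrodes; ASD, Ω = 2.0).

E55XX → F_EXX = 550 MPa.
L_w = 2 × 150 = 300 mm; section modulus (unit throat) S = 2 × L²/6 = 7500 mm².
Direct shear f_v = P/L_w = 131×10³/300 = 436.7 N/mm.
Moment M = P × e = 131×10³ × 75 = 9825000 N·mm; bending f_b = M/S = 1310 N/mm.
f_max = √(f_v² + f_b²) = √(436.7² + 1310²) = 1381 N/mm.
r_n/Ω = (1/2.0) × 0.6 × 550 × (0.707 × 16) = 1866 N/mm → adequate.

f_max ≈ 1380 N/mm; adequate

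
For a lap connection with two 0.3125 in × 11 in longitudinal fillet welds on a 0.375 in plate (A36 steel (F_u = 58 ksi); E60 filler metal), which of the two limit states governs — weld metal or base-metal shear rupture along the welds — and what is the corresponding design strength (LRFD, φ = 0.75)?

φR_n ≈ 131 kip (weld metal governs)

E60XX → F_EXX = 60 ksi.
t_e = 0.707 × 0.3125 = 0.2209 in; L = 22 in.
Weld metal: φR_n = 0.75 × 0.6 × 60 × 0.2209 × 22 = 131.2 kip.
Base metal (shear rupture): φR_n = 0.75 × 0.6 × 58 × 0.375 × 22 = 215.3 kip.
Governing: weld metal.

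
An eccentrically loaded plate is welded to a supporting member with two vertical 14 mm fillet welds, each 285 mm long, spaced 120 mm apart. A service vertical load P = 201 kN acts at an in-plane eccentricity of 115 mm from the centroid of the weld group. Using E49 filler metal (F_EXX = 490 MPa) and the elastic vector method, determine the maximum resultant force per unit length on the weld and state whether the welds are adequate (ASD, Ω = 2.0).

f_max ≈ 810 N/mm; adequate

Total weld length L_w = 570 mm. Treat welds as unit-width lines.
Polar moment about centroid: J = 2[d³/12 + d(b/2)²] = 2[285³/12 + 285×60²] = 5910000 mm³.
Direct shear f_v = P/L_w = 201×10³ / 570 = 352.6 N/mm (vertical).
Torsion M = P·e = 201×10³ × 115 = 23115000 N·mm.
Critical point at (x, y) = (60, 142.5) from centroid. f_tx = M·y/J = 557.3 N/mm; f_ty = M·x/J = 234.7 N/mm.
Resultant f_max = √[f_tx² + (f_v + f_ty)²] = √[557.3² + (352.6 + 234.7)²] = 809.6 N/mm.
Capacity per unit length: r_n/Ω = (1/2.0) × 0.6 × 490 × (0.707 × 14) = 1455 N/mm.
809.6 ≤ 1455 → adequate.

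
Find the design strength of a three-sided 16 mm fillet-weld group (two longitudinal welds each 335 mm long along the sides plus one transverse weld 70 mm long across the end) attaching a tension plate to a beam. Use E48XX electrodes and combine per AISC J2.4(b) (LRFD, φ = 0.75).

φR_n ≈ 1810 kN

E48XX → F_EXX = 480 MPa.
t_e = 0.707 × 16 = 11.31 mm.
R_nwl = 0.6 × 480 × 11.31 × 670 × 10⁻³ = 2183 kN (longitudinal, 2 welds).
R_nwt = 0.6 × 480 × 11.31 × 70 × 10⁻³ = 228 kN (transverse, base value).
(i) R_nwl + R_nwt = 2411 kN; (ii) 0.85 R_nwl + 1.5 R_nwt = 2197 kN.
R_n = max = 2411 kN [governs: (i)]; φR_n = 1808 kN.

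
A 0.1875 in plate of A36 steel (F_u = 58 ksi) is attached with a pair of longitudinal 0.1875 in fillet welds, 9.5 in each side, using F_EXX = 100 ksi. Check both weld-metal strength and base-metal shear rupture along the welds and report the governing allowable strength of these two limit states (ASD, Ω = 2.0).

t_e = 0.707 × 0.1875 = 0.1326 in; L = 19 in.
Weld metal: R_n/Ω = (1/2.0) × 0.6 × 100 × 0.1326 × 19 = 75.56 kips.
Base metal (shear rupture): R_n/Ω = (1/2.0) × 0.6 × 58 × 0.1875 × 19 = 61.99 kips.
Governing: base-metal shear rupture.

R_n/Ω ≈ 62 kips (base-metal shear rupture governs)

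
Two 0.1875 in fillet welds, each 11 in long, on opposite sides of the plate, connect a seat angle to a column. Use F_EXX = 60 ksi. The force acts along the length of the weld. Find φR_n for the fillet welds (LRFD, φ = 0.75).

φR_n ≈ 78.7 kip

Effective throat t_e = 0.707 × 0.1875 = 0.1326 in.
Total length L = 22 in; A_we = 0.1326 × 22 = 2.916 in².
F_nw = 0.6 F_EXX = 0.6 × 60 = 36 ksi.
φR_n = 0.75 × 36 × 2.916 = 78.74 kip.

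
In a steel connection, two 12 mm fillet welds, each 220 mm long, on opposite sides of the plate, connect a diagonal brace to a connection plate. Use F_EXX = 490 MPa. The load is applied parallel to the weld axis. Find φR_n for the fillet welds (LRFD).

Effective throat t_e = 0.707 × 12 = 8.484 mm.
Total length L = 440 mm; A_we = 8.484 × 440 = 3733 mm².
F_nw = 0.6 F_EXX = 0.6 × 490 = 294 MPa.
φR_n = 0.75 × 294 × 3733 × 10⁻³ = 823.1 kN.

φR_n ≈ 823 kN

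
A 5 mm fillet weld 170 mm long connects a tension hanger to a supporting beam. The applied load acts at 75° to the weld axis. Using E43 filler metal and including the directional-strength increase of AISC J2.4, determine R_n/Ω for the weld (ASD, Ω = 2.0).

R_n/Ω ≈ 114 kN

E43XX → F_EXX = 430 MPa.
t_e = 0.707 × 5 = 3.535 mm; A_we = 3.535 × 170 = 600.9 mm².
Directional factor: 1.0 + 0.5 sin^1.5(75°) = 1.475.
F_nw = 0.6 × 430 × 1.475 = 380.5 MPa.
R_n/Ω = (380.5 × 600.9) / 2.0 × 10⁻³ = 114.3 kN.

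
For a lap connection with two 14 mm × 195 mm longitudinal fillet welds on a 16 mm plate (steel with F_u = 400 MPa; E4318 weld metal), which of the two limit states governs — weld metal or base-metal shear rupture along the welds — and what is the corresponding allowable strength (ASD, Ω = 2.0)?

R_n/Ω ≈ 498 kN (weld metal governs)

E43XX → F_EXX = 430 MPa.
t_e = 0.707 × 14 = 9.898 mm; L = 390 mm.
Weld metal: R_n/Ω = (1/2.0) × 0.6 × 430 × 9.898 × 390 × 10⁻³ = 498 kN.
Base metal (shear rupture): R_n/Ω = (1/2.0) × 0.6 × 400 × 16 × 390 × 10⁻³ = 748.8 kN.
Governing: weld metal.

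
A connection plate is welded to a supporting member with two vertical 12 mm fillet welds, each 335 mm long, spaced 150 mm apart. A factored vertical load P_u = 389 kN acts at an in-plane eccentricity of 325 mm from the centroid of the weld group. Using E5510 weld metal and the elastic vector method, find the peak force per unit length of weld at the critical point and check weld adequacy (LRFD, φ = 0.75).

E55XX → F_EXX = 550 MPa.
Total weld length L_w = 670 mm. Treat welds as unit-width lines.
Polar moment about centroid: J = 2[d³/12 + d(b/2)²] = 2[335³/12 + 335×75²] = 10030000 mm³.
Direct shear f_v = P/L_w = 389×10³ / 670 = 580.6 N/mm (vertical).
Torsion M = P·e = 389×10³ × 325 = 126420000 N·mm.
Critical point at (x, y) = (75, 167.5) from centroid. f_tx = M·y/J = 2110 N/mm; f_ty = M·x/J = 944.9 N/mm.
Resultant f_max = √[f_tx² + (f_v + f_ty)²] = √[2110² + (580.6 + 944.9)²] = 2604 N/mm.
Capacity per unit length: φr_n = 0.75 × 0.6 × 550 × (0.707 × 12) = 2100 N/mm.
2604 > 2100 → NOT adequate.

f_max ≈ 2600 N/mm; NOT adequate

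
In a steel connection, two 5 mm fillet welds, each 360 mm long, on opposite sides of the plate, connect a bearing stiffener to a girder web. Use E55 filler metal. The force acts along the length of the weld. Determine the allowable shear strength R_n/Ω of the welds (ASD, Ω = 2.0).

R_n/Ω ≈ 420 kN

E55XX → F_EXX = 550 MPa.
Effective throat t_e = 0.707 × 5 = 3.535 mm.
Total length L = 720 mm; A_we = 3.535 × 720 = 2545 mm².
F_nw = 0.6 F_EXX = 0.6 × 550 = 330 MPa.
R_n = 330 × 2545 × 10⁻³ = 839.9 kN; R_n/Ω = 839.9/2.0 = 420 kN.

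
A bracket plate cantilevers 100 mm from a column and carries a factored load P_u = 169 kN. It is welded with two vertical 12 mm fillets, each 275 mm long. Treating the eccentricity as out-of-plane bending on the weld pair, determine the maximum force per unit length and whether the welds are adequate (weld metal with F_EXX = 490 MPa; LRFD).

f_max ≈ 737 N/mm; adequate

L_w = 2 × 275 = 550 mm; section modulus (unit throat) S = 2 × L²/6 = 25210 mm².
Direct shear f_v = P/L_w = 169×10³/550 = 307.3 N/mm.
Moment M = P × e = 169×10³ × 100 = 16900000 N·mm; bending f_b = M/S = 670.4 N/mm.
f_max = √(f_v² + f_b²) = √(307.3² + 670.4²) = 737.5 N/mm.
φr_n = 0.75 × 0.6 × 490 × (0.707 × 12) = 1871 N/mm → adequate.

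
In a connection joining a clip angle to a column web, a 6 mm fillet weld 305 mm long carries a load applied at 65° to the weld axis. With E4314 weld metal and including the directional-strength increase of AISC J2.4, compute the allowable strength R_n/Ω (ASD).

E43XX → F_EXX = 430 MPa.
t_e = 0.707 × 6 = 4.242 mm; A_we = 4.242 × 305 = 1294 mm².
Directional factor: 1.0 + 0.5 sin^1.5(65°) = 1.431.
F_nw = 0.6 × 430 × 1.431 = 369.3 MPa.
R_n/Ω = (369.3 × 1294) / 2.0 × 10⁻³ = 238.9 kN.

R_n/Ω ≈ 239 kN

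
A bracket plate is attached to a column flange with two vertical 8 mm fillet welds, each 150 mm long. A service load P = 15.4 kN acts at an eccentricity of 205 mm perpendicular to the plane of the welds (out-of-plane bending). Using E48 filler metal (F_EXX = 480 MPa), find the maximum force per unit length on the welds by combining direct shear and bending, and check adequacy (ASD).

L_w = 2 × 150 = 300 mm; section modulus (unit throat) S = 2 × L²/6 = 7500 mm².
Direct shear f_v = P/L_w = 15.4×10³/300 = 51.33 N/mm.
Moment M = P × e = 15.4×10³ × 205 = 3157000 N·mm; bending f_b = M/S = 420.9 N/mm.
f_max = √(f_v² + f_b²) = √(51.33² + 420.9²) = 424.1 N/mm.
r_n/Ω = (1/2.0) × 0.6 × 480 × (0.707 × 8) = 814.5 N/mm → adequate.

f_max ≈ 424 N/mm; adequate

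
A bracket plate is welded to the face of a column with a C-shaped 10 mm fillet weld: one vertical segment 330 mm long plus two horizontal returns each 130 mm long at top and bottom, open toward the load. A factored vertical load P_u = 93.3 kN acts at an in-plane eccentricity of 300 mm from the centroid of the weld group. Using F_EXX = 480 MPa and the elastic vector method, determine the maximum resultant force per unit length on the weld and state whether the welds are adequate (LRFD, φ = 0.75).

f_max ≈ 589 N/mm; adequate

Total weld length L_w = 590 mm. Treat welds as unit-width lines.
Centroid: x̄ = 2×130×65 / 590 = 28.64 mm from the vertical weld.
Polar moment about centroid: J = I_x + I_y = [330³/12 + 2×130×165²] + [330×28.64² + 2(130³/12 + 130×36.36²)] = 11050000 mm³.
Direct shear f_v = P/L_w = 93.3×10³ / 590 = 158.1 N/mm (vertical).
Torsion M = P·e = 93.3×10³ × 300 = 27990000 N·mm.
Critical point at (x, y) = (101.4, 165) from centroid. f_tx = M·y/J = 417.8 N/mm; f_ty = M·x/J = 256.6 N/mm.
Resultant f_max = √[f_tx² + (f_v + f_ty)²] = √[417.8² + (158.1 + 256.6)²] = 588.7 N/mm.
Capacity per unit length: φr_n = 0.75 × 0.6 × 480 × (0.707 × 10) = 1527 N/mm.
588.7 ≤ 1527 → adequate.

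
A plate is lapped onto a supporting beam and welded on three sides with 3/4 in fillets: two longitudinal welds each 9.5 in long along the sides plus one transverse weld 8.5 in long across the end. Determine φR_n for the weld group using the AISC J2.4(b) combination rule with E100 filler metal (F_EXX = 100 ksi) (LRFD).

φR_n ≈ 690 kips

t_e = 0.707 × 0.75 = 0.5302 in.
R_nwl = 0.6 × 100 × 0.5302 × 19 = 604.5 kips (longitudinal, 2 welds).
R_nwt = 0.6 × 100 × 0.5302 × 8.5 = 270.4 kips (transverse, base value).
(i) R_nwl + R_nwt = 874.9 kips; (ii) 0.85 R_nwl + 1.5 R_nwt = 919.5 kips.
R_n = max = 919.5 kips [governs: (ii)]; φR_n = 689.6 kips.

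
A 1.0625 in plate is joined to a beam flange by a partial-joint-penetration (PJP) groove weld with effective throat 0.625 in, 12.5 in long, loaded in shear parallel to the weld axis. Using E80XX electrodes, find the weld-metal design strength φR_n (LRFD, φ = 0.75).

φR_n ≈ 281 kip

E80XX → F_EXX = 80 ksi.
Effective throat (given) t_e = 0.625 in.
A_we = 0.625 × 12.5 = 7.812 in².
F_nw = 0.6 F_EXX = 48 ksi.
φR_n = 0.75 × 48 × 7.812 = 281.2 kip.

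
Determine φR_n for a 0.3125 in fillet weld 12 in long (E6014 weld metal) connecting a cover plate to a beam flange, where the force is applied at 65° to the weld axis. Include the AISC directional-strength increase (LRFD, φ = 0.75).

E60XX → F_EXX = 60 ksi.
t_e = 0.707 × 0.3125 = 0.2209 in; A_we = 0.2209 × 12 = 2.651 in².
Directional factor: 1.0 + 0.5 sin^1.5(65°) = 1.431.
F_nw = 0.6 × 60 × 1.431 = 51.53 ksi.
φR_n = 0.75 × 51.53 × 2.651 = 102.5 kip.

φR_n ≈ 102 kip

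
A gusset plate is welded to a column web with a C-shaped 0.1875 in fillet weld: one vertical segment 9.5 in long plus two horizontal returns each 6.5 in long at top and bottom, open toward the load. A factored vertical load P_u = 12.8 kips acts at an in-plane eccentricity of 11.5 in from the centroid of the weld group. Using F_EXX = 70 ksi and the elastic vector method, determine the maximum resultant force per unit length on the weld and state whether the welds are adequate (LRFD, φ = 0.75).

Total weld length L_w = 22.5 in. Treat welds as unit-width lines.
Centroid: x̄ = 2×6.5×3.25 / 22.5 = 1.878 in from the vertical weld.
Polar moment about centroid: J = I_x + I_y = [9.5³/12 + 2×6.5×4.75²] + [9.5×1.878² + 2(6.5³/12 + 6.5×1.372²)] = 468.5 in³.
Direct shear f_v = P/L_w = 12.8 / 22.5 = 0.5689 kip/in (vertical).
Torsion M = P·e = 12.8 × 11.5 = 147.2 kip·in.
Critical point at (x, y) = (4.622, 4.75) from centroid. f_tx = M·y/J = 1.492 kip/in; f_ty = M·x/J = 1.452 kip/in.
Resultant f_max = √[f_tx² + (f_v + f_ty)²] = √[1.492² + (0.5689 + 1.452)²] = 2.512 kip/in.
Capacity per unit length: φr_n = 0.75 × 0.6 × 70 × (0.707 × 0.1875) = 4.176 kip/in.
2.512 ≤ 4.176 → adequate.

f_max ≈ 2.51 kip/in; adequate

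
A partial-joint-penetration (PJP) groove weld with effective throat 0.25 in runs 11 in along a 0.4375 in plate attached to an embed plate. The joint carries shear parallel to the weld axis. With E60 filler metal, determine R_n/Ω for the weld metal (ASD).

E60XX → F_EXX = 60 ksi.
Effective throat (given) t_e = 0.25 in.
A_we = 0.25 × 11 = 2.75 in².
F_nw = 0.6 F_EXX = 36 ksi.
R_n/Ω = (36 × 2.75) / 2.0 = 49.5 kips.

R_n/Ω ≈ 49.5 kips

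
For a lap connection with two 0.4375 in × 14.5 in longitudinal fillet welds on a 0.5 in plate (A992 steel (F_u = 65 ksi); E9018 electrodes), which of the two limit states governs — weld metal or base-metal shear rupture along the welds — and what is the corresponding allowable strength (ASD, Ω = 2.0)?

R_n/Ω ≈ 242 kips (weld metal governs)

E90XX → F_EXX = 90 ksi.
t_e = 0.707 × 0.4375 = 0.3093 in; L = 29 in.
Weld metal: R_n/Ω = (1/2.0) × 0.6 × 90 × 0.3093 × 29 = 242.2 kips.
Base metal (shear rupture): R_n/Ω = (1/2.0) × 0.6 × 65 × 0.5 × 29 = 282.8 kips.
Governing: weld metal.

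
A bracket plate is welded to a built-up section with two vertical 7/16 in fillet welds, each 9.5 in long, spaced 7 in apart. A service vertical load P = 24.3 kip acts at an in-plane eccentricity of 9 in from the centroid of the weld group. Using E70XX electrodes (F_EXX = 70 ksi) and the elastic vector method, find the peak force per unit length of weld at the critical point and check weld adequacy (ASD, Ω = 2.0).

f_max ≈ 4.32 kip/in; adequate

Total weld length L_w = 19 in. Treat welds as unit-width lines.
Polar moment about centroid: J = 2[d³/12 + d(b/2)²] = 2[9.5³/12 + 9.5×3.5²] = 375.6 in³.
Direct shear f_v = P/L_w = 24.3 / 19 = 1.279 kip/in (vertical).
Torsion M = P·e = 24.3 × 9 = 218.7 kip·in.
Critical point at (x, y) = (3.5, 4.75) from centroid. f_tx = M·y/J = 2.765 kip/in; f_ty = M·x/J = 2.038 kip/in.
Resultant f_max = √[f_tx² + (f_v + f_ty)²] = √[2.765² + (1.279 + 2.038)²] = 4.318 kip/in.
Capacity per unit length: r_n/Ω = (1/2.0) × 0.6 × 70 × (0.707 × 0.4375) = 6.496 kip/in.
4.318 ≤ 6.496 → adequate.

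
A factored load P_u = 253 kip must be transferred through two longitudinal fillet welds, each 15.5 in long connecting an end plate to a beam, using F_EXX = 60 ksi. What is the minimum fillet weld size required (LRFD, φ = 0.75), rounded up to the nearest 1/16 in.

w = 7/16 in

Total weld length L = 31 in.
Required throat t_e = P_u / (φ × 0.6 F_EXX × L) = 253 / (0.75 × 0.6 × 60 × 31) = 0.3023 in.
Required leg w = t_e / 0.707 = 0.4275 in → use 7/16 in.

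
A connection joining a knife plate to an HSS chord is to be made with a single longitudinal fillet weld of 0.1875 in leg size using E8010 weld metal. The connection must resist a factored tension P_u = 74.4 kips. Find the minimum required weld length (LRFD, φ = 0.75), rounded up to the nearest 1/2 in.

E80XX → F_EXX = 80 ksi.
Throat t_e = 0.707 × 0.1875 = 0.1326 in.
φr_n = 0.75 × 0.6 × 80 × 0.1326 = 4.772 kips/in.
L_req = P_u / φr_n = 74.4 / 4.772 = 15.59 in total.
Round up → use L = 16 in.

L = 16 in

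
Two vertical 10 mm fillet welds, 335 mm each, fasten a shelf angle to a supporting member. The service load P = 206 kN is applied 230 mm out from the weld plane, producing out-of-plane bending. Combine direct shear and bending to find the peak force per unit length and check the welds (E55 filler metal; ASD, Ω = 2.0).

f_max ≈ 1300 N/mm; NOT adequate

E55XX → F_EXX = 550 MPa.
L_w = 2 × 335 = 670 mm; section modulus (unit throat) S = 2 × L²/6 = 37410 mm².
Direct shear f_v = P/L_w = 206×10³/670 = 307.5 N/mm.
Moment M = P × e = 206×10³ × 230 = 47380000 N·mm; bending f_b = M/S = 1267 N/mm.
f_max = √(f_v² + f_b²) = √(307.5² + 1267²) = 1303 N/mm.
r_n/Ω = (1/2.0) × 0.6 × 550 × (0.707 × 10) = 1167 N/mm → NOT adequate.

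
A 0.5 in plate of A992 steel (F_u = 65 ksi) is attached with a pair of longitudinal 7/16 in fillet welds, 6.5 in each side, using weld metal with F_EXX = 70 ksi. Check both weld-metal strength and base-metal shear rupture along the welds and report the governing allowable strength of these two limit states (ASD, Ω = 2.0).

R_n/Ω ≈ 84.4 kips (weld metal governs)

t_e = 0.707 × 0.4375 = 0.3093 in; L = 13 in.
Weld metal: R_n/Ω = (1/2.0) × 0.6 × 70 × 0.3093 × 13 = 84.44 kips.
Base metal (shear rupture): R_n/Ω = (1/2.0) × 0.6 × 65 × 0.5 × 13 = 126.8 kips.
Governing: weld metal.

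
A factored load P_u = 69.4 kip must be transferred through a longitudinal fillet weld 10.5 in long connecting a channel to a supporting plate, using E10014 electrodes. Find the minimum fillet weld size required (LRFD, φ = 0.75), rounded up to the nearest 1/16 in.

w = 1/4 in

E100XX → F_EXX = 100 ksi.
Total weld length L = 10.5 in.
Required throat t_e = P_u / (φ × 0.6 F_EXX × L) = 69.4 / (0.75 × 0.6 × 100 × 10.5) = 0.1469 in.
Required leg w = t_e / 0.707 = 0.2077 in → use 1/4 in.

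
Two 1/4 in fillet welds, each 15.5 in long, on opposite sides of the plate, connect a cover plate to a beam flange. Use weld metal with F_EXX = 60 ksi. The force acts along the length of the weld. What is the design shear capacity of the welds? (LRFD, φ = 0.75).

φR_n ≈ 148 kip

Effective throat t_e = 0.707 × 0.25 = 0.1767 in.
Total length L = 31 in; A_we = 0.1767 × 31 = 5.479 in².
F_nw = 0.6 F_EXX = 0.6 × 60 = 36 ksi.
φR_n = 0.75 × 36 × 5.479 = 147.9 kip.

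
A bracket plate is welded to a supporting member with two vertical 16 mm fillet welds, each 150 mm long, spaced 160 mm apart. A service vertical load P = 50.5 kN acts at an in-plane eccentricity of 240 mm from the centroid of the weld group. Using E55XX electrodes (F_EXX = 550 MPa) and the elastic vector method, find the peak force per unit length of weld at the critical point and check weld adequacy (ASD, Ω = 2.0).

Total weld length L_w = 300 mm. Treat welds as unit-width lines.
Polar moment about centroid: J = 2[d³/12 + d(b/2)²] = 2[150³/12 + 150×80²] = 2482000 mm³.
Direct shear f_v = P/L_w = 50.5×10³ / 300 = 168.3 N/mm (vertical).
Torsion M = P·e = 50.5×10³ × 240 = 12120000 N·mm.
Critical point at (x, y) = (80, 75) from centroid. f_tx = M·y/J = 366.2 N/mm; f_ty = M·x/J = 390.6 N/mm.
Resultant f_max = √[f_tx² + (f_v + f_ty)²] = √[366.2² + (168.3 + 390.6)²] = 668.2 N/mm.
Capacity per unit length: r_n/Ω = (1/2.0) × 0.6 × 550 × (0.707 × 16) = 1866 N/mm.
668.2 ≤ 1866 → adequate.

f_max ≈ 668 N/mm; adequate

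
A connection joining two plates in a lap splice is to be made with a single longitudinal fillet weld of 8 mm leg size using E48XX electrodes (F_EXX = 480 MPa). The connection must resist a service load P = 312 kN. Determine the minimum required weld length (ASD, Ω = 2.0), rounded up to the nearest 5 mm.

Throat t_e = 0.707 × 8 = 5.656 mm.
r_n/Ω = (0.6 × 480 × 5.656) / 2.0 = 814.5 N/mm = 0.8145 kN/mm.
L_req = P / (r_n/Ω) = 312 / 0.8145 = 383.1 mm total.
Round up → use L = 385 mm.

L = 385 mm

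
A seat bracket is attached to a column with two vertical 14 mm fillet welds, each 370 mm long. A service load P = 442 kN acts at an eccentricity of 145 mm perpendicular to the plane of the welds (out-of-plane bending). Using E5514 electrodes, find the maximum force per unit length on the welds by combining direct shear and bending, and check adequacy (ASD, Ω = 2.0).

f_max ≈ 1530 N/mm; adequate

E55XX → F_EXX = 550 MPa.
L_w = 2 × 370 = 740 mm; section modulus (unit throat) S = 2 × L²/6 = 45630 mm².
Direct shear f_v = P/L_w = 442×10³/740 = 597.3 N/mm.
Moment M = P × e = 442×10³ × 145 = 64090000 N·mm; bending f_b = M/S = 1404 N/mm.
f_max = √(f_v² + f_b²) = √(597.3² + 1404²) = 1526 N/mm.
r_n/Ω = (1/2.0) × 0.6 × 550 × (0.707 × 14) = 1633 N/mm → adequate.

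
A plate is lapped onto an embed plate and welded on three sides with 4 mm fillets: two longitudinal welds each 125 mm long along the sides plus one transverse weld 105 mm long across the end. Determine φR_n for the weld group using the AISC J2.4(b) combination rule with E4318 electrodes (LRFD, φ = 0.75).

E43XX → F_EXX = 430 MPa.
t_e = 0.707 × 4 = 2.828 mm.
R_nwl = 0.6 × 430 × 2.828 × 250 × 10⁻³ = 182.4 kN (longitudinal, 2 welds).
R_nwt = 0.6 × 430 × 2.828 × 105 × 10⁻³ = 76.61 kN (transverse, base value).
(i) R_nwl + R_nwt = 259 kN; (ii) 0.85 R_nwl + 1.5 R_nwt = 270 kN.
R_n = max = 270 kN [governs: (ii)]; φR_n = 202.5 kN.

φR_n ≈ 202 kN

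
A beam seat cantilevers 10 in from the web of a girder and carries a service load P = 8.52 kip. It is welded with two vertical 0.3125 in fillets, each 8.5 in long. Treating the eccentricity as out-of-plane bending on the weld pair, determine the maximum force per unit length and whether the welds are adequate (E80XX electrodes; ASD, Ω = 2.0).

f_max ≈ 3.57 kip/in; adequate

E80XX → F_EXX = 80 ksi.
L_w = 2 × 8.5 = 17 in; section modulus (unit throat) S = 2 × L²/6 = 24.08 in².
Direct shear f_v = P/L_w = 8.52/17 = 0.5012 kip/in.
Moment M = P × e = 8.52 × 10 = 85.2 kip·in; bending f_b = M/S = 3.538 kip/in.
f_max = √(f_v² + f_b²) = √(0.5012² + 3.538²) = 3.573 kip/in.
r_n/Ω = (1/2.0) × 0.6 × 80 × (0.707 × 0.3125) = 5.302 kip/in → adequate.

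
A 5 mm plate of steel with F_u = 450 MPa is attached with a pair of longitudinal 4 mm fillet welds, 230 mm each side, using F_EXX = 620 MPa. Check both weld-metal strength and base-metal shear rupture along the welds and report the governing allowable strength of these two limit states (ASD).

t_e = 0.707 × 4 = 2.828 mm; L = 460 mm.
Weld metal: R_n/Ω = (1/2.0) × 0.6 × 620 × 2.828 × 460 × 10⁻³ = 242 kN.
Base metal (shear rupture): R_n/Ω = (1/2.0) × 0.6 × 450 × 5 × 460 × 10⁻³ = 310.5 kN.
Governing: weld metal.

R_n/Ω ≈ 242 kN (weld metal governs)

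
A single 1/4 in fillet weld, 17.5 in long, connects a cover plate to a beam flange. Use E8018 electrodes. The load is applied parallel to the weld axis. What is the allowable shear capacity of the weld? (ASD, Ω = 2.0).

R_n/Ω ≈ 74.2 kips

E80XX → F_EXX = 80 ksi.
Effective throat t_e = 0.707 × 0.25 = 0.1767 in.
Total length L = 17.5 in; A_we = 0.1767 × 17.5 = 3.093 in².
F_nw = 0.6 F_EXX = 0.6 × 80 = 48 ksi.
R_n = 48 × 3.093 = 148.5 kips; R_n/Ω = 148.5/2.0 = 74.23 kips.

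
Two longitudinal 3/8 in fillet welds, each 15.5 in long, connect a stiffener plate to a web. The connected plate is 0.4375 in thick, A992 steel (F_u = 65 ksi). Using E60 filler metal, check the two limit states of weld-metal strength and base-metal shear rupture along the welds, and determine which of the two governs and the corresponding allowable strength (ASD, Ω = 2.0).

R_n/Ω ≈ 148 kips (weld metal governs)

E60XX → F_EXX = 60 ksi.
t_e = 0.707 × 0.375 = 0.2651 in; L = 31 in.
Weld metal: R_n/Ω = (1/2.0) × 0.6 × 60 × 0.2651 × 31 = 147.9 kips.
Base metal (shear rupture): R_n/Ω = (1/2.0) × 0.6 × 65 × 0.4375 × 31 = 264.5 kips.
Governing: weld metal.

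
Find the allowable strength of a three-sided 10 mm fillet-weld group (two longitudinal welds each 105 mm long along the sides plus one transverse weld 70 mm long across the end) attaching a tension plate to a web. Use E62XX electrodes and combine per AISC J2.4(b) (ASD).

R_n/Ω ≈ 373 kN

E62XX → F_EXX = 620 MPa.
t_e = 0.707 × 10 = 7.07 mm.
R_nwl = 0.6 × 620 × 7.07 × 210 × 10⁻³ = 552.3 kN (longitudinal, 2 welds).
R_nwt = 0.6 × 620 × 7.07 × 70 × 10⁻³ = 184.1 kN (transverse, base value).
(i) R_nwl + R_nwt = 736.4 kN; (ii) 0.85 R_nwl + 1.5 R_nwt = 745.6 kN.
R_n = max = 745.6 kN [governs: (ii)]; R_n/Ω = 372.8 kN.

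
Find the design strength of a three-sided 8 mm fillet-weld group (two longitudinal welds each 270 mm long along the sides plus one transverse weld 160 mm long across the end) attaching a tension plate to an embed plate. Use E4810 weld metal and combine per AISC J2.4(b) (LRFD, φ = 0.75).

φR_n ≈ 855 kN

E48XX → F_EXX = 480 MPa.
t_e = 0.707 × 8 = 5.656 mm.
R_nwl = 0.6 × 480 × 5.656 × 540 × 10⁻³ = 879.6 kN (longitudinal, 2 welds).
R_nwt = 0.6 × 480 × 5.656 × 160 × 10⁻³ = 260.6 kN (transverse, base value).
(i) R_nwl + R_nwt = 1140 kN; (ii) 0.85 R_nwl + 1.5 R_nwt = 1139 kN.
R_n = max = 1140 kN [governs: (i)]; φR_n = 855.2 kN.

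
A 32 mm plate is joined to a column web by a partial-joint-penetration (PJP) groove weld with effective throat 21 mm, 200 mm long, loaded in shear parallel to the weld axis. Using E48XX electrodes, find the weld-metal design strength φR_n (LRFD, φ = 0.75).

E48XX → F_EXX = 480 MPa.
Effective throat (given) t_e = 21 mm.
A_we = 21 × 200 = 4200 mm².
F_nw = 0.6 F_EXX = 288 MPa.
φR_n = 0.75 × 288 × 4200 × 10⁻³ = 907.2 kN.

φR_n ≈ 907 kN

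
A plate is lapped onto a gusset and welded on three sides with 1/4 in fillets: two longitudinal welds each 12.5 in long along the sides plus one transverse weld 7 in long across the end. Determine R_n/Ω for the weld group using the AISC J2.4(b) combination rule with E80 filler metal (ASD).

E80XX → F_EXX = 80 ksi.
t_e = 0.707 × 0.25 = 0.1767 in.
R_nwl = 0.6 × 80 × 0.1767 × 25 = 212.1 kips (longitudinal, 2 welds).
R_nwt = 0.6 × 80 × 0.1767 × 7 = 59.39 kips (transverse, base value).
(i) R_nwl + R_nwt = 271.5 kips; (ii) 0.85 R_nwl + 1.5 R_nwt = 269.4 kips.
R_n = max = 271.5 kips [governs: (i)]; R_n/Ω = 135.7 kips.

R_n/Ω ≈ 136 kips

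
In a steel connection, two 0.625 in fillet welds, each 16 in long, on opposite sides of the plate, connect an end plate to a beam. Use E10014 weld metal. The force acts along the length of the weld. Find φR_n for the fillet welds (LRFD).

E100XX → F_EXX = 100 ksi.
Effective throat t_e = 0.707 × 0.625 = 0.4419 in.
Total length L = 32 in; A_we = 0.4419 × 32 = 14.14 in².
F_nw = 0.6 F_EXX = 0.6 × 100 = 60 ksi.
φR_n = 0.75 × 60 × 14.14 = 636.3 kip.

φR_n ≈ 636 kip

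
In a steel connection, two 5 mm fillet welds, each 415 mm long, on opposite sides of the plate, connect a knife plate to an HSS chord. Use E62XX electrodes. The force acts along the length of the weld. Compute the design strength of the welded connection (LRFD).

E62XX → F_EXX = 620 MPa.
Effective throat t_e = 0.707 × 5 = 3.535 mm.
Total length L = 830 mm; A_we = 3.535 × 830 = 2934 mm².
F_nw = 0.6 F_EXX = 0.6 × 620 = 372 MPa.
φR_n = 0.75 × 372 × 2934 × 10⁻³ = 818.6 kN.

φR_n ≈ 819 kN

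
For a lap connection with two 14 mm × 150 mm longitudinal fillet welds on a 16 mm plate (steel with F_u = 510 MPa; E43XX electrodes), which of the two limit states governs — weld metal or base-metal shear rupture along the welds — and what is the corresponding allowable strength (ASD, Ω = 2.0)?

E43XX → F_EXX = 430 MPa.
t_e = 0.707 × 14 = 9.898 mm; L = 300 mm.
Weld metal: R_n/Ω = (1/2.0) × 0.6 × 430 × 9.898 × 300 × 10⁻³ = 383.1 kN.
Base metal (shear rupture): R_n/Ω = (1/2.0) × 0.6 × 510 × 16 × 300 × 10⁻³ = 734.4 kN.
Governing: weld metal.

R_n/Ω ≈ 383 kN (weld metal governs)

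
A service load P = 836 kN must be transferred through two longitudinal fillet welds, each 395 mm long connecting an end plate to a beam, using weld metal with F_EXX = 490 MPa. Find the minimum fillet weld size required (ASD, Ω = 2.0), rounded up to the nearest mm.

Total weld length L = 790 mm.
Required throat t_e = P × Ω / (0.6 F_EXX × L) = 836 × 2.0 / (0.6 × 490 × 790 × 10⁻³) = 7.199 mm.
Required leg w = t_e / 0.707 = 10.18 mm → use 11 mm.

w = 11 mm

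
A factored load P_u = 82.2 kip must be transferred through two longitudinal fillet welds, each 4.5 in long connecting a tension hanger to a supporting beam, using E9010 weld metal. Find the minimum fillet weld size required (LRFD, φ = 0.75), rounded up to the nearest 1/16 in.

w = 3/8 in

E90XX → F_EXX = 90 ksi.
Total weld length L = 9 in.
Required throat t_e = P_u / (φ × 0.6 F_EXX × L) = 82.2 / (0.75 × 0.6 × 90 × 9) = 0.2255 in.
Required leg w = t_e / 0.707 = 0.319 in → use 3/8 in.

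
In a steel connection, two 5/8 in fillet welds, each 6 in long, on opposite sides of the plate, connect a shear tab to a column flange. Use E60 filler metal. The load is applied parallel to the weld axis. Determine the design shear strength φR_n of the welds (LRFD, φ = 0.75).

φR_n ≈ 143 kip

E60XX → F_EXX = 60 ksi.
Effective throat t_e = 0.707 × 0.625 = 0.4419 in.
Total length L = 12 in; A_we = 0.4419 × 12 = 5.302 in².
F_nw = 0.6 F_EXX = 0.6 × 60 = 36 ksi.
φR_n = 0.75 × 36 × 5.302 = 143.2 kip.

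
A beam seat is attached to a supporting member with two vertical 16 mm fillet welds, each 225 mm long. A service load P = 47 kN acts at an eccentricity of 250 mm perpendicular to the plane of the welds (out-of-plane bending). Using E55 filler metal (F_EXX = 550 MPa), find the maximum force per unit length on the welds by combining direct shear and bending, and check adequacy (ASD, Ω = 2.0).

L_w = 2 × 225 = 450 mm; section modulus (unit throat) S = 2 × L²/6 = 16880 mm².
Direct shear f_v = P/L_w = 47×10³/450 = 104.4 N/mm.
Moment M = P × e = 47×10³ × 250 = 11750000 N·mm; bending f_b = M/S = 696.3 N/mm.
f_max = √(f_v² + f_b²) = √(104.4² + 696.3²) = 704.1 N/mm.
r_n/Ω = (1/2.0) × 0.6 × 550 × (0.707 × 16) = 1866 N/mm → adequate.

f_max ≈ 704 N/mm; adequate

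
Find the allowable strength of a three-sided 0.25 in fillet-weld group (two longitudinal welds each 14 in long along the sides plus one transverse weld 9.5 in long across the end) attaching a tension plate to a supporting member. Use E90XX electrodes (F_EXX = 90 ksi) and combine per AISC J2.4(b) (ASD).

R_n/Ω ≈ 182 kips

t_e = 0.707 × 0.25 = 0.1767 in.
R_nwl = 0.6 × 90 × 0.1767 × 28 = 267.2 kips (longitudinal, 2 welds).
R_nwt = 0.6 × 90 × 0.1767 × 9.5 = 90.67 kips (transverse, base value).
(i) R_nwl + R_nwt = 357.9 kips; (ii) 0.85 R_nwl + 1.5 R_nwt = 363.2 kips.
R_n = max = 363.2 kips [governs: (ii)]; R_n/Ω = 181.6 kips.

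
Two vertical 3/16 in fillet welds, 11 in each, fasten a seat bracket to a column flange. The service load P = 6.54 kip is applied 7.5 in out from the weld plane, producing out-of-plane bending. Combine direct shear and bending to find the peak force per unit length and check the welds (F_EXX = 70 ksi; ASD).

f_max ≈ 1.25 kip/in; adequate

L_w = 2 × 11 = 22 in; section modulus (unit throat) S = 2 × L²/6 = 40.33 in².
Direct shear f_v = P/L_w = 6.54/22 = 0.2973 kip/in.
Moment M = P × e = 6.54 × 7.5 = 49.05 kip·in; bending f_b = M/S = 1.216 kip/in.
f_max = √(f_v² + f_b²) = √(0.2973² + 1.216²) = 1.252 kip/in.
r_n/Ω = (1/2.0) × 0.6 × 70 × (0.707 × 0.1875) = 2.784 kip/in → adequate.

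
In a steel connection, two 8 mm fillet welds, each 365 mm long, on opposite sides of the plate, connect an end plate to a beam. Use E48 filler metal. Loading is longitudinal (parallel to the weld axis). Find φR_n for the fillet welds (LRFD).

E48XX → F_EXX = 480 MPa.
Effective throat t_e = 0.707 × 8 = 5.656 mm.
Total length L = 730 mm; A_we = 5.656 × 730 = 4129 mm².
F_nw = 0.6 F_EXX = 0.6 × 480 = 288 MPa.
φR_n = 0.75 × 288 × 4129 × 10⁻³ = 891.8 kN.

φR_n ≈ 892 kN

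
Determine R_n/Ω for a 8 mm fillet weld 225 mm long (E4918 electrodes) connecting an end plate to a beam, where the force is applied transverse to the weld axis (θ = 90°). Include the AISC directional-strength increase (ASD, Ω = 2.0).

E49XX → F_EXX = 490 MPa.
t_e = 0.707 × 8 = 5.656 mm; A_we = 5.656 × 225 = 1273 mm².
Directional factor: 1.0 + 0.5 sin^1.5(90°) = 1.5.
F_nw = 0.6 × 490 × 1.5 = 441 MPa.
R_n/Ω = (441 × 1273) / 2.0 × 10⁻³ = 280.6 kN.

R_n/Ω ≈ 281 kN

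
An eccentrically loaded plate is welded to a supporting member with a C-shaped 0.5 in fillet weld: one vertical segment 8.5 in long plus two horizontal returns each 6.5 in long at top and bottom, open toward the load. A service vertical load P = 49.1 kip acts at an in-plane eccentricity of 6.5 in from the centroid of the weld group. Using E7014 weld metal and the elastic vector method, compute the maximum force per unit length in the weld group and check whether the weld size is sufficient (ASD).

f_max ≈ 6.98 kip/in; adequate

E70XX → F_EXX = 70 ksi.
Total weld length L_w = 21.5 in. Treat welds as unit-width lines.
Centroid: x̄ = 2×6.5×3.25 / 21.5 = 1.965 in from the vertical weld.
Polar moment about centroid: J = I_x + I_y = [8.5³/12 + 2×6.5×4.25²] + [8.5×1.965² + 2(6.5³/12 + 6.5×1.285²)] = 386 in³.
Direct shear f_v = P/L_w = 49.1 / 21.5 = 2.284 kip/in (vertical).
Torsion M = P·e = 49.1 × 6.5 = 319.15 kip·in.
Critical point at (x, y) = (4.535, 4.25) from centroid. f_tx = M·y/J = 3.514 kip/in; f_ty = M·x/J = 3.749 kip/in.
Resultant f_max = √[f_tx² + (f_v + f_ty)²] = √[3.514² + (2.284 + 3.749)²] = 6.981 kip/in.
Capacity per unit length: r_n/Ω = (1/2.0) × 0.6 × 70 × (0.707 × 0.5) = 7.423 kip/in.
6.981 ≤ 7.423 → adequate.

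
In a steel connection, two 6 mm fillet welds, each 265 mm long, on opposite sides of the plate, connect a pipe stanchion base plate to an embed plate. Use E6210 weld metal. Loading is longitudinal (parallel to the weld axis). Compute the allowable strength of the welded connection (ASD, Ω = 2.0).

R_n/Ω ≈ 418 kN

E62XX → F_EXX = 620 MPa.
Effective throat t_e = 0.707 × 6 = 4.242 mm.
Total length L = 530 mm; A_we = 4.242 × 530 = 2248 mm².
F_nw = 0.6 F_EXX = 0.6 × 620 = 372 MPa.
R_n = 372 × 2248 × 10⁻³ = 836.4 kN; R_n/Ω = 836.4/2.0 = 418.2 kN.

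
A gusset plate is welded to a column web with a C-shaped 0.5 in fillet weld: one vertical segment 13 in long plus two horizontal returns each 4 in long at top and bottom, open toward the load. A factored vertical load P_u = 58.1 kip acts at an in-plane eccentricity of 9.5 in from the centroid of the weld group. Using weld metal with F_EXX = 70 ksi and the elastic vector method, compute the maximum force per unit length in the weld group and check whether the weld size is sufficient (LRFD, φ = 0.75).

f_max ≈ 8.85 kip/in; adequate

Total weld length L_w = 21 in. Treat welds as unit-width lines.
Centroid: x̄ = 2×4×2 / 21 = 0.7619 in from the vertical weld.
Polar moment about centroid: J = I_x + I_y = [13³/12 + 2×4×6.5²] + [13×0.7619² + 2(4³/12 + 4×1.238²)] = 551.6 in³.
Direct shear f_v = P/L_w = 58.1 / 21 = 2.767 kip/in (vertical).
Torsion M = P·e = 58.1 × 9.5 = 551.95 kip·in.
Critical point at (x, y) = (3.238, 6.5) from centroid. f_tx = M·y/J = 6.505 kip/in; f_ty = M·x/J = 3.24 kip/in.
Resultant f_max = √[f_tx² + (f_v + f_ty)²] = √[6.505² + (2.767 + 3.24)²] = 8.854 kip/in.
Capacity per unit length: φr_n = 0.75 × 0.6 × 70 × (0.707 × 0.5) = 11.14 kip/in.
8.854 ≤ 11.14 → adequate.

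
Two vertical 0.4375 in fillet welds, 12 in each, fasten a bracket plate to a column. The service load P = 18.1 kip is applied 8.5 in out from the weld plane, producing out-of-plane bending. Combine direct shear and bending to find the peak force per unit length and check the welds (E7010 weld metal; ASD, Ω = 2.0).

f_max ≈ 3.29 kip/in; adequate

E70XX → F_EXX = 70 ksi.
L_w = 2 × 12 = 24 in; section modulus (unit throat) S = 2 × L²/6 = 48 in².
Direct shear f_v = P/L_w = 18.1/24 = 0.7542 kip/in.
Moment M = P × e = 18.1 × 8.5 = 153.85 kip·in; bending f_b = M/S = 3.205 kip/in.
f_max = √(f_v² + f_b²) = √(0.7542² + 3.205²) = 3.293 kip/in.
r_n/Ω = (1/2.0) × 0.6 × 70 × (0.707 × 0.4375) = 6.496 kip/in → adequate.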